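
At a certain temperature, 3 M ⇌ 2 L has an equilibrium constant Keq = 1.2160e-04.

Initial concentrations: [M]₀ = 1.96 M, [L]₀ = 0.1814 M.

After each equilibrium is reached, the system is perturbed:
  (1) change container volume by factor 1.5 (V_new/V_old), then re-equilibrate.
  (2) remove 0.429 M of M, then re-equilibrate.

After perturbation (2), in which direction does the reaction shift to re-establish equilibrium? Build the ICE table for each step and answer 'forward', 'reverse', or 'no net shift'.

Direction: reverse

Q₀ = 0.00437 vs Keq = 1.2160e-04 ⇒ Q>K, reverse
Step 1:
                    M           L
  I              1.96      0.1814
  C            0.2189     -0.1459
  E             2.179     0.03547
  solve Keq expr → x = -0.07297; check Q = 1.2160e-04
Then change container volume by factor 1.5 (V_new/V_old).
Step 2:
                    M           L
  I             1.453     0.02364
  C          0.006319   -0.004213
  E             1.459     0.01943
  solve Keq expr → x = -0.002106; check Q = 1.2160e-04
Then remove 0.429 M of M.
Step 3:
                    M           L
  I              1.03     0.01943
  C           0.01157   -0.007711
  E             1.041     0.01172
  solve Keq expr → x = -0.003856; check Q = 1.2160e-04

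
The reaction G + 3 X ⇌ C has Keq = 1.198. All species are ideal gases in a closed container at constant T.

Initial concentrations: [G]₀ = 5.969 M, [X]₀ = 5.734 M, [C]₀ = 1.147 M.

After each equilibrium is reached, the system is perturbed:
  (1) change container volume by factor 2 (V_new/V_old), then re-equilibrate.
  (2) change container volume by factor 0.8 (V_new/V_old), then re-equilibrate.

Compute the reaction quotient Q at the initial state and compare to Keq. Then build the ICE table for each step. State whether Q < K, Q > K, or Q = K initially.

Q₀ = 0.001019 vs Keq = 1.198 ⇒ Q<K, forward
Step 1:
                  G         X         C
  I           5.969     5.734     1.147
  C           -1.64    -4.921      1.64
  E           4.329    0.8131     2.787
  solve Keq expr → x = 1.64; check Q = 1.198
Then change container volume by factor 2 (V_new/V_old).
Step 2:
                  G         X         C
  I           2.164    0.4065     1.394
  C          0.1225    0.3676   -0.1225
  E           2.287    0.7742     1.271
  solve Keq expr → x = -0.1225; check Q = 1.198
Then change container volume by factor 0.8 (V_new/V_old).
Step 3:
                  G         X         C
  I           2.859    0.9677     1.589
  C        -0.05949   -0.1785   0.05949
  E           2.799    0.7892     1.648
  solve Keq expr → x = 0.05949; check Q = 1.198

Q₀ = 0.001019; Q < K (proceeds forward)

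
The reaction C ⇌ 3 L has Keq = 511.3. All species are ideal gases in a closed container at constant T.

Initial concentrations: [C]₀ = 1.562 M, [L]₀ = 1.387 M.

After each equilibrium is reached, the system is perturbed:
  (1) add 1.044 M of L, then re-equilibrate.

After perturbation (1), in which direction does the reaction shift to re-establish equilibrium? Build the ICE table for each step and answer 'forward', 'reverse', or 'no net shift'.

Direction: reverse

Q₀ = 1.708 vs Keq = 511.3 ⇒ Q<K, forward
Step 1:
                  C         L
  Initial     1.562     1.387
  Change     -1.282     3.845
  Equil      0.2802     5.232
  solve Keq expr → x = 1.282; check Q = 511.3
Then add 1.044 M of L.
Step 2:
                  C         L
  Initial    0.2802     6.276
  Change      0.123    -0.369
  Equil      0.4032     5.907
  solve Keq expr → x = -0.123; check Q = 511.3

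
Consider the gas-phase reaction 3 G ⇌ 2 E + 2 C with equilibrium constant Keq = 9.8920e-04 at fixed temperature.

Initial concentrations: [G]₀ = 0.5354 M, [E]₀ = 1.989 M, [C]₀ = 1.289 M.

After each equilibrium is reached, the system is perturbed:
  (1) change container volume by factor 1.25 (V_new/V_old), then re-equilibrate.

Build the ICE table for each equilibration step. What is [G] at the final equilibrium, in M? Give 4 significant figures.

Q₀ = 42.83 vs Keq = 9.8920e-04 ⇒ Q>K, reverse
Step 1:
                  G         E         C
  Initial    0.5354     1.989     1.289
  Change      1.739    -1.159    -1.159
  Equil       2.274    0.8299    0.1299
  solve Keq expr → x = -0.5795; check Q = 9.8920e-04
Then change container volume by factor 1.25 (V_new/V_old).
Step 2:
                  G         E         C
  Initial     1.819     0.664     0.104
  Change   -0.01401  0.009338  0.009338
  Equil       1.805    0.6733    0.1133
  solve Keq expr → x = 0.004669; check Q = 9.8920e-04

[G]_eq = 1.805 M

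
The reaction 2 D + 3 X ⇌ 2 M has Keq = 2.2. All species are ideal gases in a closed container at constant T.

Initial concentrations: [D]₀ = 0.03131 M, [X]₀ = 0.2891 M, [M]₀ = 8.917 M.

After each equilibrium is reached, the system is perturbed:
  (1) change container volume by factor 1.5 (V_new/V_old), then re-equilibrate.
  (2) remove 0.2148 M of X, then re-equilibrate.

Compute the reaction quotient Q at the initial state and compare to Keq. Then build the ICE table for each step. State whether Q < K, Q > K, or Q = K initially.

Q₀ = 3.3568e+06 vs Keq = 2.2 ⇒ Q>K, reverse
Step 1:
                   D          X          M
  Initial    0.03131     0.2891      8.917
  Change       1.376      2.065     -1.376
  Equil        1.408      2.354      7.541
  solve Keq expr → x = -0.6882; check Q = 2.2
Then change container volume by factor 1.5 (V_new/V_old).
Step 2:
                   D          X          M
  Initial     0.9385      1.569      5.027
  Change      0.2498     0.3747    -0.2498
  Equil        1.188      1.944      4.777
  solve Keq expr → x = -0.1249; check Q = 2.2
Then remove 0.2148 M of X.
Step 3:
                   D          X          M
  Initial      1.188      1.729      4.777
  Change     0.07683     0.1152   -0.07683
  Equil        1.265      1.844        4.7
  solve Keq expr → x = -0.03841; check Q = 2.2

Q₀ = 3.3568e+06; Q > K (proceeds reverse)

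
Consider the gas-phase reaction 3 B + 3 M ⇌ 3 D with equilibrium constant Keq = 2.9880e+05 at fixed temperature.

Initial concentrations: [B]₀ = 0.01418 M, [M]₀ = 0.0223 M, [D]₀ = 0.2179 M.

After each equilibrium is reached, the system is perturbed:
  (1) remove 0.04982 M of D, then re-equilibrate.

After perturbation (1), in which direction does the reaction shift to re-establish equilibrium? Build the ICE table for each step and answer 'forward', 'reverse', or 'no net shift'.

Direction: forward

Q₀ = 3.2721e+08 vs Keq = 2.9880e+05 ⇒ Q>K, reverse
Step 1:
                  B         M         D
  init      0.01418    0.0223    0.2179
  Δ         0.03432   0.03432  -0.03432
  eq         0.0485   0.05662    0.1836
  solve Keq expr → x = -0.01144; check Q = 2.9880e+05
Then remove 0.04982 M of D.
Step 2:
                  B         M         D
  init       0.0485   0.05662    0.1338
  Δ       -0.006565 -0.006565  0.006565
  eq        0.04193   0.05005    0.1403
  solve Keq expr → x = 0.002188; check Q = 2.9880e+05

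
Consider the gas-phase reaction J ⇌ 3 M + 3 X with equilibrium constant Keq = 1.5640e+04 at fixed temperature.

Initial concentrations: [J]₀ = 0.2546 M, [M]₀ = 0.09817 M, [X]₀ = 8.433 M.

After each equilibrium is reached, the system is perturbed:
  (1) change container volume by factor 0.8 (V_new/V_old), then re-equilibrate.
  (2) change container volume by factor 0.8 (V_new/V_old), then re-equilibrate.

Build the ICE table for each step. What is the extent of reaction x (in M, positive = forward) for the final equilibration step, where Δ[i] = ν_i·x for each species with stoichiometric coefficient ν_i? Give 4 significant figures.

Q₀ = 2.229 vs Keq = 1.5640e+04 ⇒ Q<K, forward
Step 1:
                  J         M         X
  I          0.2546   0.09817     8.433
  C         -0.2306    0.6919    0.6919
  E         0.02396    0.7901     9.125
  solve Keq expr → x = 0.2306; check Q = 1.5640e+04
Then change container volume by factor 0.8 (V_new/V_old).
Step 2:
                  J         M         X
  I         0.02995    0.9876     11.41
  C         0.03412   -0.1024   -0.1024
  E         0.06407    0.8853      11.3
  solve Keq expr → x = -0.03412; check Q = 1.5640e+04
Then change container volume by factor 0.8 (V_new/V_old).
Step 3:
                  J         M         X
  I         0.08009     1.107     14.13
  C         0.05917   -0.1775   -0.1775
  E          0.1393    0.9291     13.95
  solve Keq expr → x = -0.05917; check Q = 1.5640e+04

x = -0.05917 M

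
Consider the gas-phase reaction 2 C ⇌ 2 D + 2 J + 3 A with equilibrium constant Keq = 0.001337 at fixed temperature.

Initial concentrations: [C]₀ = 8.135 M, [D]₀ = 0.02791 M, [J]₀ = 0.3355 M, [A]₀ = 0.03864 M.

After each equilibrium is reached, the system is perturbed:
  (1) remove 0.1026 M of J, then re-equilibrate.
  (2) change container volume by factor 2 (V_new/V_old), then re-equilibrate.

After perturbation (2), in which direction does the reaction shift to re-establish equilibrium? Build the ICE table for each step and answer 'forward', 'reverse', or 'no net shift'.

Direction: forward

Q₀ = 7.6437e-11 vs Keq = 0.001337 ⇒ Q<K, forward
Step 1:
                    C           D           J           A
  Initial       8.135     0.02791      0.3355     0.03864
  Change      -0.4836      0.4836      0.4836      0.7254
  Equil         7.651      0.5115      0.8191       0.764
  solve Keq expr → x = 0.2418; check Q = 0.001337
Then remove 0.1026 M of J.
Step 2:
                    C           D           J           A
  Initial       7.651      0.5115      0.7165       0.764
  Change     -0.02122     0.02122     0.02122     0.03183
  Equil          7.63      0.5327      0.7377      0.7958
  solve Keq expr → x = 0.01061; check Q = 0.001337
Then change container volume by factor 2 (V_new/V_old).
Step 3:
                    C           D           J           A
  Initial       3.815      0.2664      0.3688      0.3979
  Change      -0.1792      0.1792      0.1792      0.2688
  Equil         3.636      0.4456      0.5481      0.6667
  solve Keq expr → x = 0.08961; check Q = 0.001337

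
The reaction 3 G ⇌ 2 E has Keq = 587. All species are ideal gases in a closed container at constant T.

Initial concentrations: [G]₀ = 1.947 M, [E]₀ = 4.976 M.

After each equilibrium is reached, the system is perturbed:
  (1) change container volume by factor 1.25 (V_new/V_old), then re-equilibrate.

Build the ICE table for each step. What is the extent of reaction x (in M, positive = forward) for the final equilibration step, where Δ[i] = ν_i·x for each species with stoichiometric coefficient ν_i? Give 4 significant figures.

Q₀ = 3.355 vs Keq = 587 ⇒ Q<K, forward
Step 1:
                   G          E
  init         1.947      4.976
  Δ           -1.552      1.035
  eq          0.3948      6.011
  solve Keq expr → x = 0.5174; check Q = 587
Then change container volume by factor 1.25 (V_new/V_old).
Step 2:
                   G          E
  init        0.3159      4.809
  Δ          0.02365   -0.01576
  eq          0.3395      4.793
  solve Keq expr → x = -0.007882; check Q = 587

x = -0.007882 M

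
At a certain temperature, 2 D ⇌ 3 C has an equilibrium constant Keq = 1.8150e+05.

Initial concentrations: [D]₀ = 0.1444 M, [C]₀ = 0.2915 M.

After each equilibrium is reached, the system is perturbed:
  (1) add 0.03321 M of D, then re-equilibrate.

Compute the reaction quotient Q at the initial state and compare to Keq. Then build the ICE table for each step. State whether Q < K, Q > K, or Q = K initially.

Q₀ = 1.188 vs Keq = 1.8150e+05 ⇒ Q<K, forward
Step 1:
                    D           C
  init         0.1444      0.2915
  Δ           -0.1436      0.2153
  eq       8.4694e-04      0.5068
  solve Keq expr → x = 0.07178; check Q = 1.8150e+05
Then add 0.03321 M of D.
Step 2:
                    D           C
  init        0.03406      0.5068
  Δ          -0.03308     0.04962
  eq       9.7433e-04      0.5565
  solve Keq expr → x = 0.01654; check Q = 1.8150e+05

Q₀ = 1.188; Q < K (proceeds forward)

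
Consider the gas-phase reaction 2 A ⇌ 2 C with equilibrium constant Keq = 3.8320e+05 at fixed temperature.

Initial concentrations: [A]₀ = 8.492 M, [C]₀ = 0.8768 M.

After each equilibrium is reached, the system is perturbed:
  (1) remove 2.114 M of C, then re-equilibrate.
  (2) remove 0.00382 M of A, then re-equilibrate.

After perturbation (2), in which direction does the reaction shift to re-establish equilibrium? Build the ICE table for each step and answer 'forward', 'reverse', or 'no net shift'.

Q₀ = 0.01066 vs Keq = 3.8320e+05 ⇒ Q<K, forward
Step 1:
                    A           C
  init          8.492      0.8768
  Δ            -8.477       8.477
  eq          0.01511       9.354
  solve Keq expr → x = 4.238; check Q = 3.8320e+05
Then remove 2.114 M of C.
Step 2:
                    A           C
  init        0.01511        7.24
  Δ          -0.00341     0.00341
  eq           0.0117       7.243
  solve Keq expr → x = 0.001705; check Q = 3.8320e+05
Then remove 0.00382 M of A.
Step 3:
                    A           C
  init       0.007881       7.243
  Δ          0.003814   -0.003814
  eq          0.01169       7.239
  solve Keq expr → x = -0.001907; check Q = 3.8320e+05

Direction: reverse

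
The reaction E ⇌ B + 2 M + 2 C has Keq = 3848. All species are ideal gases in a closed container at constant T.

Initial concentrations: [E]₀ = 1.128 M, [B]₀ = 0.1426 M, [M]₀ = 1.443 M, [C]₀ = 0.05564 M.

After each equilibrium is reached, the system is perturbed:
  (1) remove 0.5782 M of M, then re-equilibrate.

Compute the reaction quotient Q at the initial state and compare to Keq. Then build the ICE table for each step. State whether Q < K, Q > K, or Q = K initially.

Q₀ = 8.1492e-04 vs Keq = 3848 ⇒ Q<K, forward
Step 1:
                  E         B         M         C
  init        1.128    0.1426     1.443   0.05564
  Δ          -1.106     1.106     2.211     2.211
  eq        0.02227     1.248     3.654     2.267
  solve Keq expr → x = 1.106; check Q = 3848
Then remove 0.5782 M of M.
Step 2:
                  E         B         M         C
  init      0.02227     1.248     3.076     2.267
  Δ       -0.006113  0.006113   0.01223   0.01223
  eq        0.01616     1.254     3.088     2.279
  solve Keq expr → x = 0.006113; check Q = 3848

Q₀ = 8.1492e-04; Q < K (proceeds forward)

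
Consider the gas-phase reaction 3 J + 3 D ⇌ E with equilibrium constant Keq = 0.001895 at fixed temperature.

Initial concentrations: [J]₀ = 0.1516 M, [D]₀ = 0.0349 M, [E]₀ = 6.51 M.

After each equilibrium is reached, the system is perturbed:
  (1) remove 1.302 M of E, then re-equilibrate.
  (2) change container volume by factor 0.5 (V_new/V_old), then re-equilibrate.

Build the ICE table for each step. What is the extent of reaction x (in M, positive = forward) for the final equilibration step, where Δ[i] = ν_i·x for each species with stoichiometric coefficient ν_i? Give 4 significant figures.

Q₀ = 4.3955e+07 vs Keq = 0.001895 ⇒ Q>K, reverse
Step 1:
                    J           D           E
  Initial      0.1516      0.0349        6.51
  Change         3.66        3.66       -1.22
  Equil         3.811       3.695        5.29
  solve Keq expr → x = -1.22; check Q = 0.001895
Then remove 1.302 M of E.
Step 2:
                    J           D           E
  Initial       3.811       3.695       3.988
  Change      -0.1644     -0.1644     0.05481
  Equil         3.647        3.53       4.043
  solve Keq expr → x = 0.05481; check Q = 0.001895
Then change container volume by factor 0.5 (V_new/V_old).
Step 3:
                    J           D           E
  Initial       7.294        7.06       8.086
  Change       -3.067      -3.067       1.022
  Equil         4.226       3.993       9.108
  solve Keq expr → x = 1.022; check Q = 0.001895

x = 1.022 M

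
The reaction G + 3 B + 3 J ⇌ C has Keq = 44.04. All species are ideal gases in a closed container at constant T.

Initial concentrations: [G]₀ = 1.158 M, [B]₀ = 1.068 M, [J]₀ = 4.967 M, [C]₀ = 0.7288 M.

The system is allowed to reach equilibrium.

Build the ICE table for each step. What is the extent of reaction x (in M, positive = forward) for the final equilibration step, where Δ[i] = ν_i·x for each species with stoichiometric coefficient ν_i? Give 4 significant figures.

Q₀ = 0.004216 vs Keq = 44.04 ⇒ Q<K, forward
Step 1:
                    G           B           J           C
  Initial       1.158       1.068       4.967      0.7288
  Change      -0.3302     -0.9907     -0.9907      0.3302
  Equil        0.8278     0.07731       3.976       1.059
  solve Keq expr → x = 0.3302; check Q = 44.04

x = 0.3302 M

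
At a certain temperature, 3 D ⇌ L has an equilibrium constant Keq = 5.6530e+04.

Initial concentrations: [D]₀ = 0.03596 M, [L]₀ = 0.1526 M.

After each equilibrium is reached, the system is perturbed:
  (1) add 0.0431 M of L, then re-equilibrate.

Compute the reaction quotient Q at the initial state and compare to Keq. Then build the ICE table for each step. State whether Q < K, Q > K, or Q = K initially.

Q₀ = 3282 vs Keq = 5.6530e+04 ⇒ Q<K, forward
Step 1:
                    D           L
  I           0.03596      0.1526
  C          -0.02182    0.007273
  E           0.01414      0.1599
  solve Keq expr → x = 0.007273; check Q = 5.6530e+04
Then add 0.0431 M of L.
Step 2:
                    D           L
  I           0.01414       0.203
  C          0.001161 -3.8713e-04
  E            0.0153      0.2026
  solve Keq expr → x = -3.8713e-04; check Q = 5.6530e+04

Q₀ = 3282; Q < K (proceeds forward)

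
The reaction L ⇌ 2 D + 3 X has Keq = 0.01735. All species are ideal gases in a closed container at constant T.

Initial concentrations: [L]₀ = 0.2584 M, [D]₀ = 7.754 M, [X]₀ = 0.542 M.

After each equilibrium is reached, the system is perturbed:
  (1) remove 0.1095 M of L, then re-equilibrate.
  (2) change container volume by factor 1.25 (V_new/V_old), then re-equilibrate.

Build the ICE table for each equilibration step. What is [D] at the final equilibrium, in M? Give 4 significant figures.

Q₀ = 37.05 vs Keq = 0.01735 ⇒ Q>K, reverse
Step 1:
                  L         D         X
  init       0.2584     7.754     0.542
  Δ          0.1637   -0.3273    -0.491
  eq         0.4221     7.427   0.05101
  solve Keq expr → x = -0.1637; check Q = 0.01735
Then remove 0.1095 M of L.
Step 2:
                  L         D         X
  init       0.3126     7.427   0.05101
  Δ         0.00159 -0.003179 -0.004769
  eq         0.3142     7.423   0.04625
  solve Keq expr → x = -0.00159; check Q = 0.01735
Then change container volume by factor 1.25 (V_new/V_old).
Step 3:
                  L         D         X
  init       0.2513     5.939     0.037
  Δ       -0.004166  0.008331    0.0125
  eq         0.2472     5.947   0.04949
  solve Keq expr → x = 0.004166; check Q = 0.01735

[D]_eq = 5.947 M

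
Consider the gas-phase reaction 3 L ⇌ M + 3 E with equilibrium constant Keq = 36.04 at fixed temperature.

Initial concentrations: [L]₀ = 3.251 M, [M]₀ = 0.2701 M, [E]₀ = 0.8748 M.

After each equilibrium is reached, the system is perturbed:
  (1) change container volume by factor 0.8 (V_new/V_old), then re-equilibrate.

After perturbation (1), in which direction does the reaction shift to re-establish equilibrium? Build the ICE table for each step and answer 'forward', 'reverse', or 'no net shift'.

Direction: reverse

Q₀ = 0.005263 vs Keq = 36.04 ⇒ Q<K, forward
Step 1:
                  L         M         E
  init        3.251    0.2701    0.8748
  Δ          -2.285    0.7615     2.285
  eq         0.9664     1.032     3.159
  solve Keq expr → x = 0.7615; check Q = 36.04
Then change container volume by factor 0.8 (V_new/V_old).
Step 2:
                  L         M         E
  init        1.208      1.29     3.949
  Δ         0.06476  -0.02159  -0.06476
  eq          1.273     1.268     3.884
  solve Keq expr → x = -0.02159; check Q = 36.04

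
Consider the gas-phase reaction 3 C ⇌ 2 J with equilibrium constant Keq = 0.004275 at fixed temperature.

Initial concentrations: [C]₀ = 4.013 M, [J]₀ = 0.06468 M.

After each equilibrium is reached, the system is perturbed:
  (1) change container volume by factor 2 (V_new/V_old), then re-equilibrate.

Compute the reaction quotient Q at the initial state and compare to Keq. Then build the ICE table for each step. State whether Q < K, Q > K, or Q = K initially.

Q₀ = 6.4734e-05; Q < K (proceeds forward)

Q₀ = 6.4734e-05 vs Keq = 0.004275 ⇒ Q<K, forward
Step 1:
                    C           J
  I             4.013     0.06468
  C           -0.5382      0.3588
  E             3.475      0.4235
  solve Keq expr → x = 0.1794; check Q = 0.004275
Then change container volume by factor 2 (V_new/V_old).
Step 2:
                    C           J
  I             1.737      0.2118
  C           0.07778    -0.05185
  E             1.815      0.1599
  solve Keq expr → x = -0.02593; check Q = 0.004275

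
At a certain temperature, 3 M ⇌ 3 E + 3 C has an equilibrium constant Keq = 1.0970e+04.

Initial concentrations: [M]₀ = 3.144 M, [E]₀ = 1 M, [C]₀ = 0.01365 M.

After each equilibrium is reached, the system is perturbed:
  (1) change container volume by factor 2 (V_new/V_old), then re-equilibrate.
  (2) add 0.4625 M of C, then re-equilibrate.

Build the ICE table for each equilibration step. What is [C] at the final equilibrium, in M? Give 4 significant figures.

[C]_eq = 1.88 M

Q₀ = 8.1837e-08 vs Keq = 1.0970e+04 ⇒ Q<K, forward
Step 1:
                    M           E           C
  Initial       3.144           1     0.01365
  Change       -2.694       2.694       2.694
  Equil        0.4501       3.694       2.708
  solve Keq expr → x = 0.898; check Q = 1.0970e+04
Then change container volume by factor 2 (V_new/V_old).
Step 2:
                    M           E           C
  Initial      0.2251       1.847       1.354
  Change     -0.09798     0.09798     0.09798
  Equil        0.1271       1.945       1.452
  solve Keq expr → x = 0.03266; check Q = 1.0970e+04
Then add 0.4625 M of C.
Step 3:
                    M           E           C
  Initial      0.1271       1.945       1.914
  Change      0.03454    -0.03454    -0.03454
  Equil        0.1616        1.91        1.88
  solve Keq expr → x = -0.01151; check Q = 1.0970e+04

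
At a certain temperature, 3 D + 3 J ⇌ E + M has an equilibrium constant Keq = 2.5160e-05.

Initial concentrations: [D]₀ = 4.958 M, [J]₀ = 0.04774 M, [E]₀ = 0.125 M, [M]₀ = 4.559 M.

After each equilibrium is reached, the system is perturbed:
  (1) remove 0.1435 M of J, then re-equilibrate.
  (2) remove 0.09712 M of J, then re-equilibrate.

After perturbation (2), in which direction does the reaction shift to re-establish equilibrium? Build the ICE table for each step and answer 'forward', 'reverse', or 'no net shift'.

Direction: reverse

Q₀ = 42.97 vs Keq = 2.5160e-05 ⇒ Q>K, reverse
Step 1:
                  D         J         E         M
  Initial     4.958   0.04774     0.125     4.559
  Change     0.3748    0.3748   -0.1249   -0.1249
  Equil       5.333    0.4225 6.4923e-05     4.434
  solve Keq expr → x = -0.1249; check Q = 2.5160e-05
Then remove 0.1435 M of J.
Step 2:
                  D         J         E         M
  Initial     5.333     0.279 6.4923e-05     4.434
  Change  1.3858e-04 1.3858e-04 -4.6195e-05 -4.6195e-05
  Equil       5.333    0.2792 1.8728e-05     4.434
  solve Keq expr → x = -4.6195e-05; check Q = 2.5160e-05
Then remove 0.09712 M of J.
Step 3:
                  D         J         E         M
  Initial     5.333    0.1821 1.8728e-05     4.434
  Change  4.0591e-05 4.0591e-05 -1.3530e-05 -1.3530e-05
  Equil       5.333    0.1821 5.1974e-06     4.434
  solve Keq expr → x = -1.3530e-05; check Q = 2.5160e-05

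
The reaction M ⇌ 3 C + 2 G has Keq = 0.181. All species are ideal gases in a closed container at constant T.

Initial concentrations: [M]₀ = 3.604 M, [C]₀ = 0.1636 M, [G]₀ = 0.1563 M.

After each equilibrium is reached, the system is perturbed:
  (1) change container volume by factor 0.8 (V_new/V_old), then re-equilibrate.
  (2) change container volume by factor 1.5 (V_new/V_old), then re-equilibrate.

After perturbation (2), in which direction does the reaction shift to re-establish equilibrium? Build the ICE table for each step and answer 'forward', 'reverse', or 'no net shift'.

Direction: forward

Q₀ = 2.9681e-05 vs Keq = 0.181 ⇒ Q<K, forward
Step 1:
                   M          C          G
  init         3.604     0.1636     0.1563
  Δ          -0.2901     0.8704     0.5803
  eq           3.314      1.034     0.7366
  solve Keq expr → x = 0.2901; check Q = 0.181
Then change container volume by factor 0.8 (V_new/V_old).
Step 2:
                   M          C          G
  init         4.142      1.293     0.9207
  Δ          0.07102    -0.2131     -0.142
  eq           4.213      1.079     0.7787
  solve Keq expr → x = -0.07102; check Q = 0.181
Then change container volume by factor 1.5 (V_new/V_old).
Step 3:
                   M          C          G
  init         2.809     0.7196     0.5191
  Δ         -0.09252     0.2776      0.185
  eq           2.716     0.9972     0.7042
  solve Keq expr → x = 0.09252; check Q = 0.181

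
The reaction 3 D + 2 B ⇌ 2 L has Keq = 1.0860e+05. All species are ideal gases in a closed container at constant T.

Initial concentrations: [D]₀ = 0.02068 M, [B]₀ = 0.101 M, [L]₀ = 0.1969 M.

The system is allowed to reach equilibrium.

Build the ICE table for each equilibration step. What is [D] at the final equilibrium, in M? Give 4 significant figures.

Q₀ = 4.2973e+05 vs Keq = 1.0860e+05 ⇒ Q>K, reverse
Step 1:
                   D          B          L
  init       0.02068      0.101     0.1969
  Δ         0.009961   0.006641  -0.006641
  eq         0.03064     0.1076     0.1903
  solve Keq expr → x = -0.00332; check Q = 1.0860e+05

[D]_eq = 0.03064 M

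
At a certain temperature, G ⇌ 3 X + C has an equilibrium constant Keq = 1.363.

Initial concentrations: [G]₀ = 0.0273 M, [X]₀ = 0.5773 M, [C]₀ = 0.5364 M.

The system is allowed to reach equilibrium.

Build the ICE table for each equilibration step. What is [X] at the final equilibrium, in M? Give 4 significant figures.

Q₀ = 3.78 vs Keq = 1.363 ⇒ Q>K, reverse
Step 1:
                    G           X           C
  Initial      0.0273      0.5773      0.5364
  Change      0.02258    -0.06774    -0.02258
  Equil       0.04988      0.5096      0.5138
  solve Keq expr → x = -0.02258; check Q = 1.363

[X]_eq = 0.5096 M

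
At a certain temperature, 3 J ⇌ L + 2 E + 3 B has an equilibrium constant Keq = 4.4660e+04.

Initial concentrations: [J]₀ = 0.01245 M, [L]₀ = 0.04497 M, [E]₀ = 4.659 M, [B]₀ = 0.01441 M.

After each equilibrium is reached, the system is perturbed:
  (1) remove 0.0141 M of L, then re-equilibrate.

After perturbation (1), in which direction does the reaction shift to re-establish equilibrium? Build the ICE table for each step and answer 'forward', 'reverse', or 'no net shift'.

Direction: forward

Q₀ = 1.514 vs Keq = 4.4660e+04 ⇒ Q<K, forward
Step 1:
                    J           L           E           B
  init        0.01245     0.04497       4.659     0.01441
  Δ           -0.0117      0.0039    0.007799      0.0117
  eq       7.5134e-04     0.04887       4.667     0.02611
  solve Keq expr → x = 0.0039; check Q = 4.4660e+04
Then remove 0.0141 M of L.
Step 2:
                    J           L           E           B
  init     7.5134e-04     0.03477       4.667     0.02611
  Δ       -7.8408e-05  2.6136e-05  5.2272e-05  7.8408e-05
  eq       6.7293e-04      0.0348       4.667     0.02619
  solve Keq expr → x = 2.6136e-05; check Q = 4.4660e+04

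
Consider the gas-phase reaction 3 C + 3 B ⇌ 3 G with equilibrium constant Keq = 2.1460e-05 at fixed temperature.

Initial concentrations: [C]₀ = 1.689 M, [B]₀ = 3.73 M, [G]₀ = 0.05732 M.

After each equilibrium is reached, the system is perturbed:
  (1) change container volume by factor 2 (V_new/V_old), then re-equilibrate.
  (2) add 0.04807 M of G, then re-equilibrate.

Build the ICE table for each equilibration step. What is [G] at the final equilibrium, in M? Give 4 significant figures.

[G]_eq = 0.0461 M

Q₀ = 7.5319e-07 vs Keq = 2.1460e-05 ⇒ Q<K, forward
Step 1:
                    C           B           G
  init          1.689        3.73     0.05732
  Δ           -0.1026     -0.1026      0.1026
  eq            1.586       3.627      0.1599
  solve Keq expr → x = 0.0342; check Q = 2.1460e-05
Then change container volume by factor 2 (V_new/V_old).
Step 2:
                    C           B           G
  init         0.7932       1.814     0.07996
  Δ           0.03724     0.03724    -0.03724
  eq           0.8304       1.851     0.04272
  solve Keq expr → x = -0.01241; check Q = 2.1460e-05
Then add 0.04807 M of G.
Step 3:
                    C           B           G
  init         0.8304       1.851     0.09079
  Δ           0.04468     0.04468    -0.04468
  eq           0.8751       1.896      0.0461
  solve Keq expr → x = -0.01489; check Q = 2.1460e-05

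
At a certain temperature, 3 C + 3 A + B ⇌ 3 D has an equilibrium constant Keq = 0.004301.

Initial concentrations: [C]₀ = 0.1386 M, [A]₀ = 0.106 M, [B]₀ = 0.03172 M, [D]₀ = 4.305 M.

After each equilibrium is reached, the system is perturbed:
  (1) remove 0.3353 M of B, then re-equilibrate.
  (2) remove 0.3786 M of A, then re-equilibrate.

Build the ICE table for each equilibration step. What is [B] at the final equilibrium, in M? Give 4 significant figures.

Q₀ = 7.9319e+08 vs Keq = 0.004301 ⇒ Q>K, reverse
Step 1:
                  C         A         B         D
  Initial    0.1386     0.106   0.03172     4.305
  Change      2.863     2.863    0.9543    -2.863
  Equil       3.001     2.969     0.986     1.442
  solve Keq expr → x = -0.9543; check Q = 0.004301
Then remove 0.3353 M of B.
Step 2:
                  C         A         B         D
  Initial     3.001     2.969    0.6507     1.442
  Change    0.08979   0.08979   0.02993  -0.08979
  Equil       3.091     3.059    0.6806     1.352
  solve Keq expr → x = -0.02993; check Q = 0.004301
Then remove 0.3786 M of A.
Step 3:
                  C         A         B         D
  Initial     3.091      2.68    0.6806     1.352
  Change    0.08209   0.08209   0.02736  -0.08209
  Equil       3.173     2.762     0.708      1.27
  solve Keq expr → x = -0.02736; check Q = 0.004301

[B]_eq = 0.708 M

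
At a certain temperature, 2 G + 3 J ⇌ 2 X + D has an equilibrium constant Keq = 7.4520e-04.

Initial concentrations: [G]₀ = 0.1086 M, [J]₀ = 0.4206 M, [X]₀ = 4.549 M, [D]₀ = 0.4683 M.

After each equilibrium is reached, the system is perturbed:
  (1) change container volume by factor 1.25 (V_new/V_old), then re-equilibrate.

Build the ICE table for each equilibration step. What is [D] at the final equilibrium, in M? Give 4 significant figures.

Q₀ = 1.1043e+04 vs Keq = 7.4520e-04 ⇒ Q>K, reverse
Step 1:
                   G          J          X          D
  Initial     0.1086     0.4206      4.549     0.4683
  Change      0.9358      1.404    -0.9358    -0.4679
  Equil        1.044      1.824      3.613 3.7810e-04
  solve Keq expr → x = -0.4679; check Q = 7.4520e-04
Then change container volume by factor 1.25 (V_new/V_old).
Step 2:
                   G          J          X          D
  Initial     0.8356      1.459      2.891 3.0248e-04
  Change  2.1727e-04 3.2590e-04 -2.1727e-04 -1.0863e-04
  Equil       0.8358       1.46       2.89 1.9385e-04
  solve Keq expr → x = -1.0863e-04; check Q = 7.4520e-04

[D]_eq = 1.9385e-04 M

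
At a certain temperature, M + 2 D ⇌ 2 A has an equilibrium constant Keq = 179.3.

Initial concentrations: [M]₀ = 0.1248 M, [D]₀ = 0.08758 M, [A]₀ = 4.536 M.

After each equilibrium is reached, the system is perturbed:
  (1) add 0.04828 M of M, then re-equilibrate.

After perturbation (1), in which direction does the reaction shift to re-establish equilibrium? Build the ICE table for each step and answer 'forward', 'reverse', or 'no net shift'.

Q₀ = 2.1494e+04 vs Keq = 179.3 ⇒ Q>K, reverse
Step 1:
                   M          D          A
  init        0.1248    0.08758      4.536
  Δ           0.2178     0.4356    -0.4356
  eq          0.3426     0.5232        4.1
  solve Keq expr → x = -0.2178; check Q = 179.3
Then add 0.04828 M of M.
Step 2:
                   M          D          A
  init        0.3909     0.5232        4.1
  Δ         -0.01158   -0.02315    0.02315
  eq          0.3793        0.5      4.124
  solve Keq expr → x = 0.01158; check Q = 179.3

Direction: forward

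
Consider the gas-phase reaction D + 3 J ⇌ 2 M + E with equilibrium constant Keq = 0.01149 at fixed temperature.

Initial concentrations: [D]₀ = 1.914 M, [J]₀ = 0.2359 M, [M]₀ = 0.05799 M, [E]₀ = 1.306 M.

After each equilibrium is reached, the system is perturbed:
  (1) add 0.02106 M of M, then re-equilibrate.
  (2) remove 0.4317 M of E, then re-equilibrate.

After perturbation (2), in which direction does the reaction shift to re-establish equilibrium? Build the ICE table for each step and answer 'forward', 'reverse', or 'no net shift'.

Direction: forward

Q₀ = 0.1748 vs Keq = 0.01149 ⇒ Q>K, reverse
Step 1:
                   D          J          M          E
  I            1.914     0.2359    0.05799      1.306
  C          0.01864    0.05593   -0.03728   -0.01864
  E            1.933     0.2918    0.02071      1.287
  solve Keq expr → x = -0.01864; check Q = 0.01149
Then add 0.02106 M of M.
Step 2:
                   D          J          M          E
  I            1.933     0.2918    0.04177      1.287
  C         0.008993    0.02698   -0.01799  -0.008993
  E            1.942     0.3188    0.02378      1.278
  solve Keq expr → x = -0.008993; check Q = 0.01149
Then remove 0.4317 M of E.
Step 3:
                   D          J          M          E
  I            1.942     0.3188    0.02378     0.8467
  C        -0.002235  -0.006705    0.00447   0.002235
  E            1.939     0.3121    0.02825     0.8489
  solve Keq expr → x = 0.002235; check Q = 0.01149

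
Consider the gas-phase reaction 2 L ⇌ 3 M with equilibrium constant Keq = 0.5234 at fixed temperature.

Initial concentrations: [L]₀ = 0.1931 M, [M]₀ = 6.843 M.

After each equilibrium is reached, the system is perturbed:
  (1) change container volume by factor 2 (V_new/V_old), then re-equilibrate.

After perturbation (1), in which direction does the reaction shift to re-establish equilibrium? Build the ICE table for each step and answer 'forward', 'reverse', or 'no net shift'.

Direction: forward

Q₀ = 8594 vs Keq = 0.5234 ⇒ Q>K, reverse
Step 1:
                   L          M
  I           0.1931      6.843
  C             3.32      -4.98
  E            3.513      1.863
  solve Keq expr → x = -1.66; check Q = 0.5234
Then change container volume by factor 2 (V_new/V_old).
Step 2:
                   L          M
  I            1.757     0.9313
  C          -0.1241     0.1861
  E            1.633      1.117
  solve Keq expr → x = 0.06204; check Q = 0.5234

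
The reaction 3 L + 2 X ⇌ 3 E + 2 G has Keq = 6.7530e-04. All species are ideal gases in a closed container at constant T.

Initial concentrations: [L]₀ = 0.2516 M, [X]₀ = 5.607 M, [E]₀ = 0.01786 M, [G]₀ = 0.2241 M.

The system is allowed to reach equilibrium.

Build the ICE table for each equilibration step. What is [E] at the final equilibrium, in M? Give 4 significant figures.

Q₀ = 5.7139e-07 vs Keq = 6.7530e-04 ⇒ Q<K, forward
Step 1:
                    L           X           E           G
  Initial      0.2516       5.607     0.01786      0.2241
  Change      -0.0872    -0.05814      0.0872     0.05814
  Equil        0.1644       5.549      0.1051      0.2822
  solve Keq expr → x = 0.02907; check Q = 6.7530e-04

[E]_eq = 0.1051 M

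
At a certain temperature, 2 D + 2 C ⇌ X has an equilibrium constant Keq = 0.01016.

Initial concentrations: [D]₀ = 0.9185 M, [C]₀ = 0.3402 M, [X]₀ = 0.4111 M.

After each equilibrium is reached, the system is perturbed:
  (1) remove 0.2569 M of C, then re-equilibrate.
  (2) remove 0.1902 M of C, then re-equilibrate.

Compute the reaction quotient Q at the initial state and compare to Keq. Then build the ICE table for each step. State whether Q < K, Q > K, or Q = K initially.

Q₀ = 4.21; Q > K (proceeds reverse)

Q₀ = 4.21 vs Keq = 0.01016 ⇒ Q>K, reverse
Step 1:
                   D          C          X
  Initial     0.9185     0.3402     0.4111
  Change      0.7541     0.7541    -0.3771
  Equil        1.673      1.094    0.03404
  solve Keq expr → x = -0.3771; check Q = 0.01016
Then remove 0.2569 M of C.
Step 2:
                   D          C          X
  Initial      1.673     0.8374    0.03404
  Change     0.02459    0.02459   -0.01229
  Equil        1.697      0.862    0.02175
  solve Keq expr → x = -0.01229; check Q = 0.01016
Then remove 0.1902 M of C.
Step 3:
                   D          C          X
  Initial      1.697     0.6718    0.02175
  Change     0.01535    0.01535  -0.007676
  Equil        1.713     0.6872    0.01407
  solve Keq expr → x = -0.007676; check Q = 0.01016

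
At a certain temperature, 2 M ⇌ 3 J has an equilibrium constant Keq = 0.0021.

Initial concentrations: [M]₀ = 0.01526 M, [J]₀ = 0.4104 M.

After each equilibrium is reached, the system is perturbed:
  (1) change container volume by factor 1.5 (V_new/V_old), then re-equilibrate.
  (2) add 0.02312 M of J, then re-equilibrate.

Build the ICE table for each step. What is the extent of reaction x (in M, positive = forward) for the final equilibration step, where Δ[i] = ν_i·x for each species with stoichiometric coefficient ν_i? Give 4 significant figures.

x = -0.006993 M

Q₀ = 296.8 vs Keq = 0.0021 ⇒ Q>K, reverse
Step 1:
                   M          J
  init       0.01526     0.4104
  Δ           0.2393     -0.359
  eq          0.2546    0.05144
  solve Keq expr → x = -0.1197; check Q = 0.0021
Then change container volume by factor 1.5 (V_new/V_old).
Step 2:
                   M          J
  init        0.1697    0.03429
  Δ        -0.002999   0.004499
  eq          0.1667    0.03879
  solve Keq expr → x = 0.0015; check Q = 0.0021
Then add 0.02312 M of J.
Step 3:
                   M          J
  init        0.1667    0.06191
  Δ          0.01399   -0.02098
  eq          0.1807    0.04093
  solve Keq expr → x = -0.006993; check Q = 0.0021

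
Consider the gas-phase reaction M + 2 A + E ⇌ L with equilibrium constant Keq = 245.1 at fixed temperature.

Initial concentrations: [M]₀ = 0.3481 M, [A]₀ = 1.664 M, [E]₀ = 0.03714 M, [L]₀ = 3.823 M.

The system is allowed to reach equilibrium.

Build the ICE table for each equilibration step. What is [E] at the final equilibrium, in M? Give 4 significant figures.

Q₀ = 106.8 vs Keq = 245.1 ⇒ Q<K, forward
Step 1:
                    M           A           E           L
  I            0.3481       1.664     0.03714       3.823
  C          -0.01911    -0.03823    -0.01911     0.01911
  E             0.329       1.626     0.01803       3.842
  solve Keq expr → x = 0.01911; check Q = 245.1

[E]_eq = 0.01803 M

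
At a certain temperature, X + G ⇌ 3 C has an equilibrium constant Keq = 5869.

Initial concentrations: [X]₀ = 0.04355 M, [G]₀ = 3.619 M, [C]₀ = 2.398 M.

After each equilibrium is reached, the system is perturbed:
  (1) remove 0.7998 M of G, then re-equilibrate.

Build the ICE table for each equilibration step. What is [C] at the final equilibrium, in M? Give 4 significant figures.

Q₀ = 87.49 vs Keq = 5869 ⇒ Q<K, forward
Step 1:
                   X          G          C
  I          0.04355      3.619      2.398
  C         -0.04278   -0.04278     0.1283
  E       7.6823e-04      3.576      2.526
  solve Keq expr → x = 0.04278; check Q = 5869
Then remove 0.7998 M of G.
Step 2:
                   X          G          C
  I       7.6823e-04      2.776      2.526
  C       2.2045e-04 2.2045e-04 -6.6134e-04
  E       9.8867e-04      2.777      2.526
  solve Keq expr → x = -2.2045e-04; check Q = 5869

[C]_eq = 2.526 M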